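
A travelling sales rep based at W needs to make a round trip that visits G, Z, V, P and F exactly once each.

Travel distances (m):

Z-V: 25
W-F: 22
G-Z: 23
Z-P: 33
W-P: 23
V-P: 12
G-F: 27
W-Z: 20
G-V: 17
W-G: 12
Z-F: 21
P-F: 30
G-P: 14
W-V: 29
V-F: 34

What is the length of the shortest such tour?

106 m — the shortest possible round trip.

There are 60 distinct closed tours to check (reversals are equivalent).
W → G → Z → V → P → F → W: 12+23+25+12+30+22 = 124
W → G → Z → V → F → P → W: 12+23+25+34+30+23 = 147
W → G → Z → P → V → F → W: 12+23+33+12+34+22 = 136
W → G → Z → P → F → V → W: 12+23+33+30+34+29 = 161
W → G → Z → F → V → P → W: 12+23+21+34+12+23 = 125
W → G → Z → F → P → V → W: 12+23+21+30+12+29 = 127
W → G → V → Z → P → F → W: 12+17+25+33+30+22 = 139
W → G → V → Z → F → P → W: 12+17+25+21+30+23 = 128
W → G → V → P → Z → F → W: 12+17+12+33+21+22 = 117
W → G → V → P → F → Z → W: 12+17+12+30+21+20 = 112
W → G → V → F → Z → P → W: 12+17+34+21+33+23 = 140
W → G → V → F → P → Z → W: 12+17+34+30+33+20 = 146
W → G → P → Z → V → F → W: 12+14+33+25+34+22 = 140
W → G → P → Z → F → V → W: 12+14+33+21+34+29 = 143
… (46 more)
W → G → P → V → Z → F → W: 12+14+12+25+21+22 = 106  ← best
The minimum is 106.
One optimal route: W → G → P → V → Z → F → W (or its reverse).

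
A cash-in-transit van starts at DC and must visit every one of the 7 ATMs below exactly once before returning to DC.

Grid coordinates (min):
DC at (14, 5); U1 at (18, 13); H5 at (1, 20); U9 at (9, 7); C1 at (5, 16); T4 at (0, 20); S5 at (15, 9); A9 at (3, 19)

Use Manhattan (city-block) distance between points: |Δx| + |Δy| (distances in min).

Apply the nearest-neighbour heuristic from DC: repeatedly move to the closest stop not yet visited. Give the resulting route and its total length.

Nearest-neighbour total = 78 min; route DC → S5 → U1 → U9 → C1 → A9 → H5 → T4 → DC.

From DC: distances to unvisited — S5=5, U9=7, U1=12, C1=20, A9=25, H5=28, T4=29. Nearest is S5 (5).
From S5: distances to unvisited — U1=7, U9=8, C1=17, A9=22, H5=25, T4=26. Nearest is U1 (7).
From U1: distances to unvisited — U9=15, C1=16, A9=21, H5=24, T4=25. Nearest is U9 (15).
From U9: distances to unvisited — C1=13, A9=18, H5=21, T4=22. Nearest is C1 (13).
From C1: distances to unvisited — A9=5, H5=8, T4=9. Nearest is A9 (5).
From A9: distances to unvisited — H5=3, T4=4. Nearest is H5 (3).
From H5: distances to unvisited — T4=1. Nearest is T4 (1).
Return T4→DC: 29.
Total = 5 + 7 + 15 + 13 + 5 + 3 + 1 + 29 = 78.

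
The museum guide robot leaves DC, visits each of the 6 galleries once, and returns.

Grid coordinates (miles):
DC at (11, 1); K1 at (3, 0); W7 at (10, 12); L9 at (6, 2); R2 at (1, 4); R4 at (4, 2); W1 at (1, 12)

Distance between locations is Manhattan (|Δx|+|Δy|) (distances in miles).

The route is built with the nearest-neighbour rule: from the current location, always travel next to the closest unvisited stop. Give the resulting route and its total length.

At DC the remaining stops are L9 6, R4 8, K1 9, W7 12, R2 13, W1 21; go to L9.
At L9 the remaining stops are R4 2, K1 5, R2 7, W7 14, W1 15; go to R4.
At R4 the remaining stops are K1 3, R2 5, W1 13, W7 16; go to K1.
At K1 the remaining stops are R2 6, W1 14, W7 19; go to R2.
At R2 the remaining stops are W1 8, W7 17; go to W1.
At W1 the remaining stops are W7 9; go to W7.
Return W7→DC: 12.
Total = 6 + 2 + 3 + 6 + 8 + 9 + 12 = 46.

46 miles along DC → L9 → R4 → K1 → R2 → W1 → W7 → DC.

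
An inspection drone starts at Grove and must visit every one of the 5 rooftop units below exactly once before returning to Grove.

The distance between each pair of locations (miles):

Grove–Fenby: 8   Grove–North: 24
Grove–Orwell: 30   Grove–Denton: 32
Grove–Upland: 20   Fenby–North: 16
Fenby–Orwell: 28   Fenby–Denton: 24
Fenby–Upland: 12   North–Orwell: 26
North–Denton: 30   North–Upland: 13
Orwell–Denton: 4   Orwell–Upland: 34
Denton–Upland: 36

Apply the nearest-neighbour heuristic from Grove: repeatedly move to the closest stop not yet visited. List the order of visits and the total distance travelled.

95 miles along Grove → Fenby → Upland → North → Orwell → Denton → Grove.

Grove → [Fenby:8 / Upland:20 / North:24 / Orwell:30 / Denton:32] → Fenby (8)
Fenby → [Upland:12 / North:16 / Denton:24 / Orwell:28] → Upland (12)
Upland → [North:13 / Orwell:34 / Denton:36] → North (13)
North → [Orwell:26 / Denton:30] → Orwell (26)
Orwell → [Denton:4] → Denton (4)
Return Denton→Grove: 32.
Total = 8 + 12 + 13 + 26 + 4 + 32 = 95.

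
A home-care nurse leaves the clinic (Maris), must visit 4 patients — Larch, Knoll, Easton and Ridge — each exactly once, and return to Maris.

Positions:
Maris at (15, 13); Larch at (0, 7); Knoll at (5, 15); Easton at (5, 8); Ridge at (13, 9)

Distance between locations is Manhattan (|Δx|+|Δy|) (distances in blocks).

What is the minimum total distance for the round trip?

Maris → Larch → Knoll → Easton → Ridge → Maris: 21+13+7+9+6 = 56
Maris → Larch → Knoll → Ridge → Easton → Maris: 21+13+14+9+15 = 72
Maris → Larch → Easton → Knoll → Ridge → Maris: 21+6+7+14+6 = 54
Maris → Larch → Easton → Ridge → Knoll → Maris: 21+6+9+14+12 = 62
Maris → Larch → Ridge → Knoll → Easton → Maris: 21+15+14+7+15 = 72
Maris → Larch → Ridge → Easton → Knoll → Maris: 21+15+9+7+12 = 64
Maris → Knoll → Larch → Easton → Ridge → Maris: 12+13+6+9+6 = 46
Maris → Knoll → Larch → Ridge → Easton → Maris: 12+13+15+9+15 = 64
Maris → Knoll → Easton → Larch → Ridge → Maris: 12+7+6+15+6 = 46
Maris → Knoll → Ridge → Larch → Easton → Maris: 12+14+15+6+15 = 62
Maris → Easton → Larch → Knoll → Ridge → Maris: 15+6+13+14+6 = 54
Maris → Easton → Knoll → Larch → Ridge → Maris: 15+7+13+15+6 = 56
The minimum is 46.
One optimal route: Maris → Knoll → Larch → Easton → Ridge → Maris (or its reverse).

46 blocks — the shortest possible round trip.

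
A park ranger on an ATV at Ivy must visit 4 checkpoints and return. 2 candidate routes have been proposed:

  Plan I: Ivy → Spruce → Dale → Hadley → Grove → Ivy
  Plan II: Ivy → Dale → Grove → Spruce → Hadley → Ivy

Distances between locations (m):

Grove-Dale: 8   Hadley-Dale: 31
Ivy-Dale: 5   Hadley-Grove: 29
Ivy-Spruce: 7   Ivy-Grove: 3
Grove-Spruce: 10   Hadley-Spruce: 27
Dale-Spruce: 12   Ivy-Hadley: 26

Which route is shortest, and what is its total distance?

Plan I: 7 + 12 + 31 + 29 + 3 = 82
Plan II: 5 + 8 + 10 + 27 + 26 = 76

Shortest is Plan II, total 76 m.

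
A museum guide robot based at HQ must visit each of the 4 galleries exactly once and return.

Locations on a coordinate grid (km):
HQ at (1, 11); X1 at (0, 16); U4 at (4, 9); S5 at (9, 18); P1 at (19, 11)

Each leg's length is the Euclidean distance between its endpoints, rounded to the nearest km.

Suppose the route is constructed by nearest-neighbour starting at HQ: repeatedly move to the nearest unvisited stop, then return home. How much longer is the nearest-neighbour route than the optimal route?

The nearest-neighbour route is 6 km longer than optimal.

HQ: U4=4, X1=5, S5=11, P1=18 ⇒ U4
U4: X1=8, S5=10, P1=15 ⇒ X1
X1: S5=9, P1=20 ⇒ S5
S5: P1=12 ⇒ P1
NN route HQ → U4 → X1 → S5 → P1 → HQ costs 51.
Optimal: HQ → X1 → S5 → P1 → U4 → HQ costs 45 (by enumerating all 12 distinct tours).
Excess = 51 − 45 = 6.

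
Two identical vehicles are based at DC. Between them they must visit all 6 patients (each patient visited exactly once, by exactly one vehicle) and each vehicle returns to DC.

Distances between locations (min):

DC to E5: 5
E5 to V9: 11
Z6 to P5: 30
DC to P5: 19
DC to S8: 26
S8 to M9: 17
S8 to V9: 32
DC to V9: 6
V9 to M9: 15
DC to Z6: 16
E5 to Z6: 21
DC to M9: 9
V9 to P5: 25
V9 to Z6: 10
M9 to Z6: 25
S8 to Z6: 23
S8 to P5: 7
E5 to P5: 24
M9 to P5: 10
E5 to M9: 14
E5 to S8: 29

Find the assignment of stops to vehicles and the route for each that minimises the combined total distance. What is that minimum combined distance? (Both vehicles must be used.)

75 min — the smallest possible combined total.

Check every non-empty split of the stops between the two vehicles; for each half take its own optimal tour:
  {E5} + {S8, V9, M9, Z6, P5}: 10 + 65 = 75
  {S8} + {E5, V9, M9, Z6, P5}: 52 + 75 = 127
  {E5, S8} + {V9, M9, Z6, P5}: 60 + 65 = 125
  {V9} + {E5, S8, M9, Z6, P5}: 12 + 75 = 87
  {E5, V9} + {S8, M9, Z6, P5}: 22 + 65 = 87
  {S8, V9} + {E5, M9, Z6, P5}: 64 + 75 = 139
  … (31 splits in total)
Best: vehicle 1 DC → E5 → DC = 10; vehicle 2 DC → V9 → Z6 → S8 → P5 → M9 → DC = 65; combined 75.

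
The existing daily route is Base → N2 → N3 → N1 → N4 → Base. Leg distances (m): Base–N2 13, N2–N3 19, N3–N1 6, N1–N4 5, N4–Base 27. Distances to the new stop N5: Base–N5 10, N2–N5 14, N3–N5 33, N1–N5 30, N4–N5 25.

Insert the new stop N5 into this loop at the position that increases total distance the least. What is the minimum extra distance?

Minimum extra distance: 8 m, inserting N5 between N4 and Base.

Insertion cost between consecutive stops i–j is d(i,N5) + d(N5,j) − d(i,j):
  between Base and N2: 10 + 14 − 13 = 11
  between N2 and N3: 14 + 33 − 19 = 28
  between N3 and N1: 33 + 30 − 6 = 57
  between N1 and N4: 30 + 25 − 5 = 50
  between N4 and Base: 25 + 10 − 27 = 8
Cheapest insertion is between N4 and Base, adding 8.
New total = 70 + 8 = 78.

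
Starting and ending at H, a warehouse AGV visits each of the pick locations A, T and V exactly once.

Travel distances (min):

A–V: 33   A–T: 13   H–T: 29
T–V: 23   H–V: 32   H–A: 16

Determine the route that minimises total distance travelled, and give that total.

With 3 stops there are 3!/2 = 3 distinct round trips (a route and its reverse cost the same).
H-A-T-V-H: 16+13+23+32 = 84
H-A-V-T-H: 16+33+23+29 = 101
H-T-A-V-H: 29+13+33+32 = 107
The minimum is 84.
One optimal route: H → A → T → V → H (or its reverse).

Shortest round trip = 84 min.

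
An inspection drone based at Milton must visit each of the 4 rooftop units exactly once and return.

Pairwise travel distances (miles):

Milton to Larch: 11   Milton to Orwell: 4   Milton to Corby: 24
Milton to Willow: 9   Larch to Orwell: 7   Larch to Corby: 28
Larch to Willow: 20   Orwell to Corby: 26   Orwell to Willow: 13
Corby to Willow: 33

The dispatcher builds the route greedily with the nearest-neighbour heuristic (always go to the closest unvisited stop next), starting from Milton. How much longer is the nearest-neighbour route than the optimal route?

7 miles longer than the optimal tour.

Milton: Orwell=4, Willow=9, Larch=11, Corby=24 ⇒ Orwell
Orwell: Larch=7, Willow=13, Corby=26 ⇒ Larch
Larch: Willow=20, Corby=28 ⇒ Willow
Willow: Corby=33 ⇒ Corby
NN route Milton → Orwell → Larch → Willow → Corby → Milton costs 88.
Optimal: Milton → Orwell → Larch → Corby → Willow → Milton costs 81 (by enumerating all 12 distinct tours).
Excess = 88 − 81 = 7.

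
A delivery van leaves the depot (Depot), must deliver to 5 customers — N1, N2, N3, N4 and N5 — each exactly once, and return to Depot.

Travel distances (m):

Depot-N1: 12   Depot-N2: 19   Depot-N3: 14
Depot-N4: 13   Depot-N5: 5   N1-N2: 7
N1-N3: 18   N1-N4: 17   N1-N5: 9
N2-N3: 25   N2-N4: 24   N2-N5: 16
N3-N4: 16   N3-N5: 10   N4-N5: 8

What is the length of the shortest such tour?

73 m — the shortest possible round trip.

There are 60 distinct closed tours to check (reversals are equivalent).
Depot - N1 - N2 - N3 - N4 - N5 - Depot: 12+7+25+16+8+5 = 73
Depot - N1 - N2 - N3 - N5 - N4 - Depot: 12+7+25+10+8+13 = 75
Depot - N1 - N2 - N4 - N3 - N5 - Depot: 12+7+24+16+10+5 = 74
Depot - N1 - N2 - N4 - N5 - N3 - Depot: 12+7+24+8+10+14 = 75
Depot - N1 - N2 - N5 - N3 - N4 - Depot: 12+7+16+10+16+13 = 74
Depot - N1 - N2 - N5 - N4 - N3 - Depot: 12+7+16+8+16+14 = 73
Depot - N1 - N3 - N2 - N4 - N5 - Depot: 12+18+25+24+8+5 = 92
Depot - N1 - N3 - N2 - N5 - N4 - Depot: 12+18+25+16+8+13 = 92
Depot - N1 - N3 - N4 - N2 - N5 - Depot: 12+18+16+24+16+5 = 91
Depot - N1 - N3 - N4 - N5 - N2 - Depot: 12+18+16+8+16+19 = 89
Depot - N1 - N3 - N5 - N2 - N4 - Depot: 12+18+10+16+24+13 = 93
Depot - N1 - N3 - N5 - N4 - N2 - Depot: 12+18+10+8+24+19 = 91
Depot - N1 - N4 - N2 - N3 - N5 - Depot: 12+17+24+25+10+5 = 93
Depot - N1 - N4 - N2 - N5 - N3 - Depot: 12+17+24+16+10+14 = 93
… (46 more)
The minimum is 73.
One optimal route: Depot → N1 → N2 → N3 → N4 → N5 → Depot (or its reverse).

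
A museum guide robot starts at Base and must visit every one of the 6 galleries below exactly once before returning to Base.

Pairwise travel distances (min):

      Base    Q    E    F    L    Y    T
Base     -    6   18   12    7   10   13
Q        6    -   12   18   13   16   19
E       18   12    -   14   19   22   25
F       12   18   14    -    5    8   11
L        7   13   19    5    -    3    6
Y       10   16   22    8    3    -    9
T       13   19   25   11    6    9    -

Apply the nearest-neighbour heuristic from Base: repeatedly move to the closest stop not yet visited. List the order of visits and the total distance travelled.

62 min along Base → Q → E → F → L → Y → T → Base.

From Base: distances to unvisited — Q=6, L=7, Y=10, F=12, T=13, E=18. Nearest is Q (6).
From Q: distances to unvisited — E=12, L=13, Y=16, F=18, T=19. Nearest is E (12).
From E: distances to unvisited — F=14, L=19, Y=22, T=25. Nearest is F (14).
From F: distances to unvisited — L=5, Y=8, T=11. Nearest is L (5).
From L: distances to unvisited — Y=3, T=6. Nearest is Y (3).
From Y: distances to unvisited — T=9. Nearest is T (9).
Return T→Base: 13.
Total = 6 + 12 + 14 + 5 + 3 + 9 + 13 = 62.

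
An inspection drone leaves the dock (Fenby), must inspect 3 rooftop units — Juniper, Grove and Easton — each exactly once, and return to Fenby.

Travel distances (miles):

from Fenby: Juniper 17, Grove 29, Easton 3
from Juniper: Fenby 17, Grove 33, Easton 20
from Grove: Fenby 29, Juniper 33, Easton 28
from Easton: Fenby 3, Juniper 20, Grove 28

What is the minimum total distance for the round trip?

Shortest round trip = 81 miles.

There are 3 distinct closed tours to check (reversals are equivalent).
Fenby - Juniper - Grove - Easton - Fenby: 17+33+28+3 = 81
Fenby - Juniper - Easton - Grove - Fenby: 17+20+28+29 = 94
Fenby - Grove - Juniper - Easton - Fenby: 29+33+20+3 = 85
The minimum is 81.
One optimal route: Fenby → Juniper → Grove → Easton → Fenby (or its reverse).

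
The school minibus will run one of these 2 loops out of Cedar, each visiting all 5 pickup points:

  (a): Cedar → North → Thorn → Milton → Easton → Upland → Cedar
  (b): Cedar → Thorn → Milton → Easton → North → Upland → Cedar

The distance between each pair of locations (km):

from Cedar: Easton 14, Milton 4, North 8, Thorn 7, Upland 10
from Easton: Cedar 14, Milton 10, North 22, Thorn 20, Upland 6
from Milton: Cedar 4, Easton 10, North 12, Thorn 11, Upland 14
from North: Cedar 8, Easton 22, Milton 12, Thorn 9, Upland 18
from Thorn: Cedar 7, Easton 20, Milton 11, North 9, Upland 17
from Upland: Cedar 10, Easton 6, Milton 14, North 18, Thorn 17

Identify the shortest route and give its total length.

Shortest is (a), total 54 km.

(a): 8 + 9 + 11 + 10 + 6 + 10 = 54
(b): 7 + 11 + 10 + 22 + 18 + 10 = 78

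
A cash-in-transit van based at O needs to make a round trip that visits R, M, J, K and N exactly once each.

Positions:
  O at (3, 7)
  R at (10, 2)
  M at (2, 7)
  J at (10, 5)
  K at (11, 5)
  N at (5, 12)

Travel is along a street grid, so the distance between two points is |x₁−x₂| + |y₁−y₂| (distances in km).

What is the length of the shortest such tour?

There are 60 distinct closed tours to check (reversals are equivalent).
O - R - M - J - K - N - O: 12+13+10+1+13+7 = 56
O - R - M - J - N - K - O: 12+13+10+12+13+10 = 70
O - R - M - K - J - N - O: 12+13+11+1+12+7 = 56
O - R - M - K - N - J - O: 12+13+11+13+12+9 = 70
O - R - M - N - J - K - O: 12+13+8+12+1+10 = 56
O - R - M - N - K - J - O: 12+13+8+13+1+9 = 56
O - R - J - M - K - N - O: 12+3+10+11+13+7 = 56
O - R - J - M - N - K - O: 12+3+10+8+13+10 = 56
O - R - J - K - M - N - O: 12+3+1+11+8+7 = 42
O - R - J - K - N - M - O: 12+3+1+13+8+1 = 38
O - R - J - N - M - K - O: 12+3+12+8+11+10 = 56
O - R - J - N - K - M - O: 12+3+12+13+11+1 = 52
O - R - K - M - J - N - O: 12+4+11+10+12+7 = 56
O - R - K - M - N - J - O: 12+4+11+8+12+9 = 56
… (46 more)
The minimum is 38.
One optimal route: O → R → J → K → N → M → O (or its reverse).

Shortest round trip = 38 km.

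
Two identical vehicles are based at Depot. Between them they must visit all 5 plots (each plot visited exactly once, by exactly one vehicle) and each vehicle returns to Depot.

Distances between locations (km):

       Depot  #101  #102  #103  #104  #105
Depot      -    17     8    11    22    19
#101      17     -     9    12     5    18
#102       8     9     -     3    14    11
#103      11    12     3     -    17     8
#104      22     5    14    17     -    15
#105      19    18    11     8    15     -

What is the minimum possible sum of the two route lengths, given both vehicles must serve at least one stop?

Minimum combined distance: 72 km.

There are 2^4 − 1 = 15 ways to divide the 5 stops into two non-empty groups. For each, the best each vehicle can do is its own shortest tour through its group:
  {#101} + {#102, #103, #104, #105}: 34 + 56 = 90
  {#102} + {#101, #103, #104, #105}: 16 + 56 = 72
  {#101, #102} + {#103, #104, #105}: 34 + 56 = 90
  {#103} + {#101, #102, #104, #105}: 22 + 56 = 78
  {#101, #103} + {#102, #104, #105}: 40 + 56 = 96
  {#102, #103} + {#101, #104, #105}: 22 + 56 = 78
  … (15 splits in total)
Best: vehicle 1 Depot → #102 → Depot = 16; vehicle 2 Depot → #101 → #104 → #105 → #103 → Depot = 56; combined 72.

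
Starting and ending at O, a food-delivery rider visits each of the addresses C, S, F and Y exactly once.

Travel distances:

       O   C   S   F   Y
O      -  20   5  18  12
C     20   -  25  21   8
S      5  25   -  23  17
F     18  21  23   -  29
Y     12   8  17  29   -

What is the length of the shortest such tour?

There are 12 distinct closed tours to check (reversals are equivalent).
O→C→S→F→Y→O: 20+25+23+29+12 = 109
O→C→S→Y→F→O: 20+25+17+29+18 = 109
O→C→F→S→Y→O: 20+21+23+17+12 = 93
O→C→F→Y→S→O: 20+21+29+17+5 = 92
O→C→Y→S→F→O: 20+8+17+23+18 = 86
O→C→Y→F→S→O: 20+8+29+23+5 = 85
O→S→C→F→Y→O: 5+25+21+29+12 = 92
O→S→C→Y→F→O: 5+25+8+29+18 = 85
O→S→F→C→Y→O: 5+23+21+8+12 = 69
O→S→Y→C→F→O: 5+17+8+21+18 = 69
O→F→C→S→Y→O: 18+21+25+17+12 = 93
O→F→S→C→Y→O: 18+23+25+8+12 = 86
The minimum is 69.
One optimal route: O → S → F → C → Y → O (or its reverse).

Shortest round trip = 69.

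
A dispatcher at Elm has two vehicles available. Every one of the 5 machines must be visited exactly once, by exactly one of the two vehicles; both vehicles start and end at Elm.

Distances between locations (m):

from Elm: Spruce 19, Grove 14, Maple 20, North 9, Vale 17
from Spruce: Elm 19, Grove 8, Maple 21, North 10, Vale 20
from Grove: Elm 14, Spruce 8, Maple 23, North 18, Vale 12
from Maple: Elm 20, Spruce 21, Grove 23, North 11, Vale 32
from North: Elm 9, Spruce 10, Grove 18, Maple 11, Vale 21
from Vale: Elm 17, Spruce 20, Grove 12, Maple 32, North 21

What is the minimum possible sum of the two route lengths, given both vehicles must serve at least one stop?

96 m — the smallest possible combined total.

Try each way of splitting the stops between the two vehicles (each non-empty) and, for each split, find the best tour for each vehicle:
  {Spruce} + {Grove, Maple, North, Vale}: 38 + 72 = 110
  {Grove} + {Spruce, Maple, North, Vale}: 28 + 78 = 106
  {Spruce, Grove} + {Maple, North, Vale}: 41 + 69 = 110
  {Maple} + {Spruce, Grove, North, Vale}: 40 + 56 = 96
  {Spruce, Maple} + {Grove, North, Vale}: 60 + 56 = 116
  {Grove, Maple} + {Spruce, North, Vale}: 57 + 56 = 113
  … (15 splits in total)
Best: vehicle 1 Elm → Maple → Elm = 40; vehicle 2 Elm → North → Spruce → Grove → Vale → Elm = 56; combined 96.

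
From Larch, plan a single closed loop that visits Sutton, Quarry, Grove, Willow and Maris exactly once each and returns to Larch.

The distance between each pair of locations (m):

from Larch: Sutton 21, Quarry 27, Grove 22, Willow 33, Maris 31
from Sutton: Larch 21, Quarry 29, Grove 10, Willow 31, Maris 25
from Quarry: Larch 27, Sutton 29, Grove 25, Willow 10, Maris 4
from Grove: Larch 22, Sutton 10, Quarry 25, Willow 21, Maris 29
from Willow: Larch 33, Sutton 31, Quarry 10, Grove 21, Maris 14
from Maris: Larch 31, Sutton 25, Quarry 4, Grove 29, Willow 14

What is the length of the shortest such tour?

Minimum total distance: 97 m.

With 5 stops there are 5!/2 = 60 distinct round trips (a route and its reverse cost the same).
Larch → Sutton → Quarry → Grove → Willow → Maris → Larch: 21+29+25+21+14+31 = 141
Larch → Sutton → Quarry → Grove → Maris → Willow → Larch: 21+29+25+29+14+33 = 151
Larch → Sutton → Quarry → Willow → Grove → Maris → Larch: 21+29+10+21+29+31 = 141
Larch → Sutton → Quarry → Willow → Maris → Grove → Larch: 21+29+10+14+29+22 = 125
Larch → Sutton → Quarry → Maris → Grove → Willow → Larch: 21+29+4+29+21+33 = 137
Larch → Sutton → Quarry → Maris → Willow → Grove → Larch: 21+29+4+14+21+22 = 111
Larch → Sutton → Grove → Quarry → Willow → Maris → Larch: 21+10+25+10+14+31 = 111
Larch → Sutton → Grove → Quarry → Maris → Willow → Larch: 21+10+25+4+14+33 = 107
Larch → Sutton → Grove → Willow → Quarry → Maris → Larch: 21+10+21+10+4+31 = 97
Larch → Sutton → Grove → Willow → Maris → Quarry → Larch: 21+10+21+14+4+27 = 97
Larch → Sutton → Grove → Maris → Quarry → Willow → Larch: 21+10+29+4+10+33 = 107
Larch → Sutton → Grove → Maris → Willow → Quarry → Larch: 21+10+29+14+10+27 = 111
Larch → Sutton → Willow → Quarry → Grove → Maris → Larch: 21+31+10+25+29+31 = 147
Larch → Sutton → Willow → Quarry → Maris → Grove → Larch: 21+31+10+4+29+22 = 117
… (46 more)
The minimum is 97.
One optimal route: Larch → Sutton → Grove → Willow → Quarry → Maris → Larch (or its reverse).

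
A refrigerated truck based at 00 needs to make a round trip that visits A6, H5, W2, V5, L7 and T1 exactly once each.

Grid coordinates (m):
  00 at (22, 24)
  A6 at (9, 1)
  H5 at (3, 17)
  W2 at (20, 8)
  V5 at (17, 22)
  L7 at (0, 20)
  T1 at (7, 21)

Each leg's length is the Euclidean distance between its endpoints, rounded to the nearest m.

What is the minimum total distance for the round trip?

72 m — the shortest possible round trip.

There are 360 distinct closed tours to check (reversals are equivalent).
00 - A6 - H5 - W2 - V5 - L7 - T1 - 00: 26+17+19+14+17+7+15 = 115
00 - A6 - H5 - W2 - V5 - T1 - L7 - 00: 26+17+19+14+10+7+22 = 115
00 - A6 - H5 - W2 - L7 - V5 - T1 - 00: 26+17+19+23+17+10+15 = 127
00 - A6 - H5 - W2 - L7 - T1 - V5 - 00: 26+17+19+23+7+10+5 = 107
00 - A6 - H5 - W2 - T1 - V5 - L7 - 00: 26+17+19+18+10+17+22 = 129
00 - A6 - H5 - W2 - T1 - L7 - V5 - 00: 26+17+19+18+7+17+5 = 109
00 - A6 - H5 - V5 - W2 - L7 - T1 - 00: 26+17+15+14+23+7+15 = 117
00 - A6 - H5 - V5 - W2 - T1 - L7 - 00: 26+17+15+14+18+7+22 = 119
… (352 more)
00 - W2 - A6 - H5 - L7 - T1 - V5 - 00: 16+13+17+4+7+10+5 = 72  ← best
The minimum is 72.
One optimal route: 00 → W2 → A6 → H5 → L7 → T1 → V5 → 00 (or its reverse).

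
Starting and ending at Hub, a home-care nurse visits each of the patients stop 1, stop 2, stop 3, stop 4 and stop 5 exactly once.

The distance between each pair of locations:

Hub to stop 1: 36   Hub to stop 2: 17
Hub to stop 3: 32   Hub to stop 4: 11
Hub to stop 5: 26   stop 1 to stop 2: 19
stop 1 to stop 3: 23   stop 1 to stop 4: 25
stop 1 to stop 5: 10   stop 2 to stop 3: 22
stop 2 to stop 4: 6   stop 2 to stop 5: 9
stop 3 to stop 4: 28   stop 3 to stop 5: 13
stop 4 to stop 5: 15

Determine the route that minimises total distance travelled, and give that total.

With 5 stops there are 5!/2 = 60 distinct round trips (a route and its reverse cost the same).
Hub→stop 1→stop 2→stop 3→stop 4→stop 5→Hub: 36+19+22+28+15+26 = 146
Hub→stop 1→stop 2→stop 3→stop 5→stop 4→Hub: 36+19+22+13+15+11 = 116
Hub→stop 1→stop 2→stop 4→stop 3→stop 5→Hub: 36+19+6+28+13+26 = 128
Hub→stop 1→stop 2→stop 4→stop 5→stop 3→Hub: 36+19+6+15+13+32 = 121
Hub→stop 1→stop 2→stop 5→stop 3→stop 4→Hub: 36+19+9+13+28+11 = 116
Hub→stop 1→stop 2→stop 5→stop 4→stop 3→Hub: 36+19+9+15+28+32 = 139
Hub→stop 1→stop 3→stop 2→stop 4→stop 5→Hub: 36+23+22+6+15+26 = 128
Hub→stop 1→stop 3→stop 2→stop 5→stop 4→Hub: 36+23+22+9+15+11 = 116
Hub→stop 1→stop 3→stop 4→stop 2→stop 5→Hub: 36+23+28+6+9+26 = 128
Hub→stop 1→stop 3→stop 4→stop 5→stop 2→Hub: 36+23+28+15+9+17 = 128
Hub→stop 1→stop 3→stop 5→stop 2→stop 4→Hub: 36+23+13+9+6+11 = 98
Hub→stop 1→stop 3→stop 5→stop 4→stop 2→Hub: 36+23+13+15+6+17 = 110
Hub→stop 1→stop 4→stop 2→stop 3→stop 5→Hub: 36+25+6+22+13+26 = 128
Hub→stop 1→stop 4→stop 2→stop 5→stop 3→Hub: 36+25+6+9+13+32 = 121
… (46 more)
Hub→stop 3→stop 1→stop 5→stop 2→stop 4→Hub: 32+23+10+9+6+11 = 91  ← best
The minimum is 91.
One optimal route: Hub → stop 3 → stop 1 → stop 5 → stop 2 → stop 4 → Hub (or its reverse).

91 — the shortest possible round trip.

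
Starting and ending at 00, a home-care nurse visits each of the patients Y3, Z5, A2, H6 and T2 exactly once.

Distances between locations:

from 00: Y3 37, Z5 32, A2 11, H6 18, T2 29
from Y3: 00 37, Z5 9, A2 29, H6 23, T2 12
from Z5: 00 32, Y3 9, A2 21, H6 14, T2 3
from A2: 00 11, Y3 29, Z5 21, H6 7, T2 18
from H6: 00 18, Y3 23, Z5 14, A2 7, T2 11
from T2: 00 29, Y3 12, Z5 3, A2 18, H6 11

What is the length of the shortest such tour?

78 — the shortest possible round trip.

00 → Y3 → Z5 → A2 → H6 → T2 → 00: 37+9+21+7+11+29 = 114
00 → Y3 → Z5 → A2 → T2 → H6 → 00: 37+9+21+18+11+18 = 114
00 → Y3 → Z5 → H6 → A2 → T2 → 00: 37+9+14+7+18+29 = 114
00 → Y3 → Z5 → H6 → T2 → A2 → 00: 37+9+14+11+18+11 = 100
00 → Y3 → Z5 → T2 → A2 → H6 → 00: 37+9+3+18+7+18 = 92
00 → Y3 → Z5 → T2 → H6 → A2 → 00: 37+9+3+11+7+11 = 78
00 → Y3 → A2 → Z5 → H6 → T2 → 00: 37+29+21+14+11+29 = 141
00 → Y3 → A2 → Z5 → T2 → H6 → 00: 37+29+21+3+11+18 = 119
00 → Y3 → A2 → H6 → Z5 → T2 → 00: 37+29+7+14+3+29 = 119
00 → Y3 → A2 → H6 → T2 → Z5 → 00: 37+29+7+11+3+32 = 119
00 → Y3 → A2 → T2 → Z5 → H6 → 00: 37+29+18+3+14+18 = 119
00 → Y3 → A2 → T2 → H6 → Z5 → 00: 37+29+18+11+14+32 = 141
00 → Y3 → H6 → Z5 → A2 → T2 → 00: 37+23+14+21+18+29 = 142
00 → Y3 → H6 → Z5 → T2 → A2 → 00: 37+23+14+3+18+11 = 106
… (46 more)
The minimum is 78.
One optimal route: 00 → Y3 → Z5 → T2 → H6 → A2 → 00 (or its reverse).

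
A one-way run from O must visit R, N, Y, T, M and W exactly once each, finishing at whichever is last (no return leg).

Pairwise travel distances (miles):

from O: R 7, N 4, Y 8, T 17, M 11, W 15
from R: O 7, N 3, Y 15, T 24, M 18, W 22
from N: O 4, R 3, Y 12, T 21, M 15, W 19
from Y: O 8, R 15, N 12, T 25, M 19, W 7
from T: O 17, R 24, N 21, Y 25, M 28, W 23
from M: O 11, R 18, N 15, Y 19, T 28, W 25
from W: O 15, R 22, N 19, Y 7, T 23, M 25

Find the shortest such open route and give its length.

Minimum one-way distance = 74 miles.

There are 6! = 720 possible orderings.
O→R→N→Y→T→M→W: 7+3+12+25+28+25 = 100
O→R→N→Y→T→W→M: 7+3+12+25+23+25 = 95
O→R→N→Y→M→T→W: 7+3+12+19+28+23 = 92
O→R→N→Y→M→W→T: 7+3+12+19+25+23 = 89
O→R→N→Y→W→T→M: 7+3+12+7+23+28 = 80
O→R→N→Y→W→M→T: 7+3+12+7+25+28 = 82
O→R→N→T→Y→M→W: 7+3+21+25+19+25 = 100
O→R→N→T→Y→W→M: 7+3+21+25+7+25 = 88
… (712 more)
O→R→N→M→Y→W→T: 7+3+15+19+7+23 = 74  ← best
The minimum is 74.
One shortest path: O → R → N → M → Y → W → T.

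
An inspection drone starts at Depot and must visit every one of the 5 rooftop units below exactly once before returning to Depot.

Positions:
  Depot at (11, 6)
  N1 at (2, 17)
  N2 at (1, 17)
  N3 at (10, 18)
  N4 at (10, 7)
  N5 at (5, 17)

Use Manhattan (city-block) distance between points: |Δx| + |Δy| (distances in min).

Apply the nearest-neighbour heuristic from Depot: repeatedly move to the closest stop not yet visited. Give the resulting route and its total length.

44 min along Depot → N4 → N3 → N5 → N1 → N2 → Depot.

At Depot the remaining stops are N4 2, N3 13, N5 17, N1 20, N2 21; go to N4.
At N4 the remaining stops are N3 11, N5 15, N1 18, N2 19; go to N3.
At N3 the remaining stops are N5 6, N1 9, N2 10; go to N5.
At N5 the remaining stops are N1 3, N2 4; go to N1.
At N1 the remaining stops are N2 1; go to N2.
Return N2→Depot: 21.
Total = 2 + 11 + 6 + 3 + 1 + 21 = 44.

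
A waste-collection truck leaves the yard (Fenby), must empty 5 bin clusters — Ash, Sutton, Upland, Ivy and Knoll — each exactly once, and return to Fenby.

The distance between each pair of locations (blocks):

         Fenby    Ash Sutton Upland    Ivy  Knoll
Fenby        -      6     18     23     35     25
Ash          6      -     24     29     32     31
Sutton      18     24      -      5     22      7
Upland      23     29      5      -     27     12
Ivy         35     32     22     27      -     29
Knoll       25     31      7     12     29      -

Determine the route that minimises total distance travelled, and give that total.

Shortest round trip = 102 blocks.

With 5 stops there are 5!/2 = 60 distinct round trips (a route and its reverse cost the same).
Fenby-Ash-Sutton-Upland-Ivy-Knoll-Fenby: 6+24+5+27+29+25 = 116
Fenby-Ash-Sutton-Upland-Knoll-Ivy-Fenby: 6+24+5+12+29+35 = 111
Fenby-Ash-Sutton-Ivy-Upland-Knoll-Fenby: 6+24+22+27+12+25 = 116
Fenby-Ash-Sutton-Ivy-Knoll-Upland-Fenby: 6+24+22+29+12+23 = 116
Fenby-Ash-Sutton-Knoll-Upland-Ivy-Fenby: 6+24+7+12+27+35 = 111
Fenby-Ash-Sutton-Knoll-Ivy-Upland-Fenby: 6+24+7+29+27+23 = 116
Fenby-Ash-Upland-Sutton-Ivy-Knoll-Fenby: 6+29+5+22+29+25 = 116
Fenby-Ash-Upland-Sutton-Knoll-Ivy-Fenby: 6+29+5+7+29+35 = 111
Fenby-Ash-Upland-Ivy-Sutton-Knoll-Fenby: 6+29+27+22+7+25 = 116
Fenby-Ash-Upland-Ivy-Knoll-Sutton-Fenby: 6+29+27+29+7+18 = 116
Fenby-Ash-Upland-Knoll-Sutton-Ivy-Fenby: 6+29+12+7+22+35 = 111
Fenby-Ash-Upland-Knoll-Ivy-Sutton-Fenby: 6+29+12+29+22+18 = 116
Fenby-Ash-Ivy-Sutton-Upland-Knoll-Fenby: 6+32+22+5+12+25 = 102
Fenby-Ash-Ivy-Sutton-Knoll-Upland-Fenby: 6+32+22+7+12+23 = 102
… (46 more)
The minimum is 102.
One optimal route: Fenby → Ash → Ivy → Sutton → Upland → Knoll → Fenby (or its reverse).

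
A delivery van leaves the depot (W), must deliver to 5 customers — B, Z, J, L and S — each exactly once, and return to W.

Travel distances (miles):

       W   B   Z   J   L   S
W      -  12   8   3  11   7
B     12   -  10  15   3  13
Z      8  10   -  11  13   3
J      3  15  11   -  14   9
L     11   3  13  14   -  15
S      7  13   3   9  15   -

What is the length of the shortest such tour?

Shortest round trip = 39 miles.

There are 60 distinct closed tours to check (reversals are equivalent).
W→B→Z→J→L→S→W: 12+10+11+14+15+7 = 69
W→B→Z→J→S→L→W: 12+10+11+9+15+11 = 68
W→B→Z→L→J→S→W: 12+10+13+14+9+7 = 65
W→B→Z→L→S→J→W: 12+10+13+15+9+3 = 62
W→B→Z→S→J→L→W: 12+10+3+9+14+11 = 59
W→B→Z→S→L→J→W: 12+10+3+15+14+3 = 57
W→B→J→Z→L→S→W: 12+15+11+13+15+7 = 73
W→B→J→Z→S→L→W: 12+15+11+3+15+11 = 67
W→B→J→L→Z→S→W: 12+15+14+13+3+7 = 64
W→B→J→L→S→Z→W: 12+15+14+15+3+8 = 67
W→B→J→S→Z→L→W: 12+15+9+3+13+11 = 63
W→B→J→S→L→Z→W: 12+15+9+15+13+8 = 72
W→B→L→Z→J→S→W: 12+3+13+11+9+7 = 55
W→B→L→Z→S→J→W: 12+3+13+3+9+3 = 43
… (46 more)
W→J→S→Z→B→L→W: 3+9+3+10+3+11 = 39  ← best
The minimum is 39.
One optimal route: W → J → S → Z → B → L → W (or its reverse).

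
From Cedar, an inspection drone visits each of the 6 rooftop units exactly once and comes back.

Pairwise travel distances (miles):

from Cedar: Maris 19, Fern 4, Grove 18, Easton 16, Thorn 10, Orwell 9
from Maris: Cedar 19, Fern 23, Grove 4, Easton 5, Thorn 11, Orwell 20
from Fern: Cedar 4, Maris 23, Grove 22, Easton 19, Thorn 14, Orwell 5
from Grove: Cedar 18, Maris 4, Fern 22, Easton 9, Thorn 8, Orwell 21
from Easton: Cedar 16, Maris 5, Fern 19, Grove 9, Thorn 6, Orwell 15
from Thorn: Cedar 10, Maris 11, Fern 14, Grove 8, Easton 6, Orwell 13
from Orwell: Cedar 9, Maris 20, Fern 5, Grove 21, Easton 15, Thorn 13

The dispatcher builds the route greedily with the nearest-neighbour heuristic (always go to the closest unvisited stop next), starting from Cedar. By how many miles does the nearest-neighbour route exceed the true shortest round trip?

Excess over optimum: 4 miles.

From Cedar: Fern=4, Orwell=9, Thorn=10, Easton=16, Grove=18, Maris=19 → choose Fern (4).
From Fern: Orwell=5, Thorn=14, Easton=19, Grove=22, Maris=23 → choose Orwell (5).
From Orwell: Thorn=13, Easton=15, Maris=20, Grove=21 → choose Thorn (13).
From Thorn: Easton=6, Grove=8, Maris=11 → choose Easton (6).
From Easton: Maris=5, Grove=9 → choose Maris (5).
From Maris: Grove=4 → choose Grove (4).
NN route Cedar → Fern → Orwell → Thorn → Easton → Maris → Grove → Cedar costs 55.
Optimal: Cedar → Fern → Orwell → Easton → Maris → Grove → Thorn → Cedar costs 51 (by enumerating all 360 distinct tours).
Excess = 55 − 51 = 4.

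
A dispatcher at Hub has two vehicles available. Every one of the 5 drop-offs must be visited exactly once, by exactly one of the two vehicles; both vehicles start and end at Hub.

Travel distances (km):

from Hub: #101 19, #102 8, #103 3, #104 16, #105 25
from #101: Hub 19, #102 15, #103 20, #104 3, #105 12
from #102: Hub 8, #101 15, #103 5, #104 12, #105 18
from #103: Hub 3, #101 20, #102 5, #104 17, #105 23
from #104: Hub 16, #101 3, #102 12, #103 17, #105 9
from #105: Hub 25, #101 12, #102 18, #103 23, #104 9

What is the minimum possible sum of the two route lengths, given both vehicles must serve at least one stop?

63 km — the smallest possible combined total.

There are 2^4 − 1 = 15 ways to divide the 5 stops into two non-empty groups. For each, the best each vehicle can do is its own shortest tour through its group:
  {#101} + {#102, #103, #104, #105}: 38 + 51 = 89
  {#102} + {#101, #103, #104, #105}: 16 + 57 = 73
  {#101, #102} + {#103, #104, #105}: 42 + 51 = 93
  {#103} + {#101, #102, #104, #105}: 6 + 57 = 63
  {#101, #103} + {#102, #104, #105}: 42 + 51 = 93
  {#102, #103} + {#101, #104, #105}: 16 + 56 = 72
  … (15 splits in total)
Best: vehicle 1 Hub → #103 → Hub = 6; vehicle 2 Hub → #101 → #104 → #105 → #102 → Hub = 57; combined 63.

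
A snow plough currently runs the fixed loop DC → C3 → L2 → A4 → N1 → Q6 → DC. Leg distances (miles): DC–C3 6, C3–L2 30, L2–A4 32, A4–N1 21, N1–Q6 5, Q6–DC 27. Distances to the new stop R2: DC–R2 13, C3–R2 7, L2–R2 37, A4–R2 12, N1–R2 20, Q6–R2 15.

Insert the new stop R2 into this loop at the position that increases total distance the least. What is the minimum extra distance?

Minimum extra distance: 1 miles, inserting R2 between Q6 and DC.

Insertion cost between consecutive stops i–j is d(i,R2) + d(R2,j) − d(i,j):
  between DC and C3: 13 + 7 − 6 = 14
  between C3 and L2: 7 + 37 − 30 = 14
  between L2 and A4: 37 + 12 − 32 = 17
  between A4 and N1: 12 + 20 − 21 = 11
  between N1 and Q6: 20 + 15 − 5 = 30
  between Q6 and DC: 15 + 13 − 27 = 1
Cheapest insertion is between Q6 and DC, adding 1.
New total = 121 + 1 = 122.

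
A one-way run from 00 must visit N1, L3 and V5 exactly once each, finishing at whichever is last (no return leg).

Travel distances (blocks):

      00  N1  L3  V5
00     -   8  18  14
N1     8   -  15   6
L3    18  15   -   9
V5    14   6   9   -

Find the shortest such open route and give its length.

Shortest open route: 23 blocks.

There are 3! = 6 possible orderings.
00→N1→L3→V5: 8+15+9 = 32
00→N1→V5→L3: 8+6+9 = 23
00→L3→N1→V5: 18+15+6 = 39
00→L3→V5→N1: 18+9+6 = 33
00→V5→N1→L3: 14+6+15 = 35
00→V5→L3→N1: 14+9+15 = 38
The minimum is 23.
One shortest path: 00 → N1 → V5 → L3.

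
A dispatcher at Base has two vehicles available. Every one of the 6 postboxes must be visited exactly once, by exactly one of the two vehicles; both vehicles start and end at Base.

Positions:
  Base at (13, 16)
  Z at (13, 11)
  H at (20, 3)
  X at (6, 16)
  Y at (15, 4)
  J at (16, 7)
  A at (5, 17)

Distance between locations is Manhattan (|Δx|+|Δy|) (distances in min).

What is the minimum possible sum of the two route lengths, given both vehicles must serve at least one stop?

Check every non-empty split of the stops between the two vehicles; for each half take its own optimal tour:
  {Z} + {H, X, Y, J, A}: 10 + 58 = 68
  {H} + {Z, X, Y, J, A}: 40 + 48 = 88
  {Z, H} + {X, Y, J, A}: 40 + 48 = 88
  {X} + {Z, H, Y, J, A}: 14 + 58 = 72
  {Z, X} + {H, Y, J, A}: 24 + 58 = 82
  {H, X} + {Z, Y, J, A}: 54 + 48 = 102
  … (31 splits in total)
  {Z, H, Y, J} + {X, A}: 40 + 18 = 58  ← best
Best: vehicle 1 Base → Z → Y → H → J → Base = 40; vehicle 2 Base → X → A → Base = 18; combined 58.

58 min — the smallest possible combined total.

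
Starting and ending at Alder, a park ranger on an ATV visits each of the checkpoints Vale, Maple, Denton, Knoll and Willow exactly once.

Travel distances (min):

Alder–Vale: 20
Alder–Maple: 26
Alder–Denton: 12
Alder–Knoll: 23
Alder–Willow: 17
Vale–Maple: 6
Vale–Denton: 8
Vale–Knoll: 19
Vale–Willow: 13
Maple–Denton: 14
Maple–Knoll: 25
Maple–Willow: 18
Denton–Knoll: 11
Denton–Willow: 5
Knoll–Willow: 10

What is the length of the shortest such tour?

Minimum total distance: 77 min.

There are 60 distinct closed tours to check (reversals are equivalent).
Alder → Vale → Maple → Denton → Knoll → Willow → Alder: 20+6+14+11+10+17 = 78
Alder → Vale → Maple → Denton → Willow → Knoll → Alder: 20+6+14+5+10+23 = 78
Alder → Vale → Maple → Knoll → Denton → Willow → Alder: 20+6+25+11+5+17 = 84
Alder → Vale → Maple → Knoll → Willow → Denton → Alder: 20+6+25+10+5+12 = 78
Alder → Vale → Maple → Willow → Denton → Knoll → Alder: 20+6+18+5+11+23 = 83
Alder → Vale → Maple → Willow → Knoll → Denton → Alder: 20+6+18+10+11+12 = 77
Alder → Vale → Denton → Maple → Knoll → Willow → Alder: 20+8+14+25+10+17 = 94
Alder → Vale → Denton → Maple → Willow → Knoll → Alder: 20+8+14+18+10+23 = 93
Alder → Vale → Denton → Knoll → Maple → Willow → Alder: 20+8+11+25+18+17 = 99
Alder → Vale → Denton → Knoll → Willow → Maple → Alder: 20+8+11+10+18+26 = 93
Alder → Vale → Denton → Willow → Maple → Knoll → Alder: 20+8+5+18+25+23 = 99
Alder → Vale → Denton → Willow → Knoll → Maple → Alder: 20+8+5+10+25+26 = 94
Alder → Vale → Knoll → Maple → Denton → Willow → Alder: 20+19+25+14+5+17 = 100
Alder → Vale → Knoll → Maple → Willow → Denton → Alder: 20+19+25+18+5+12 = 99
… (46 more)
The minimum is 77.
One optimal route: Alder → Vale → Maple → Willow → Knoll → Denton → Alder (or its reverse).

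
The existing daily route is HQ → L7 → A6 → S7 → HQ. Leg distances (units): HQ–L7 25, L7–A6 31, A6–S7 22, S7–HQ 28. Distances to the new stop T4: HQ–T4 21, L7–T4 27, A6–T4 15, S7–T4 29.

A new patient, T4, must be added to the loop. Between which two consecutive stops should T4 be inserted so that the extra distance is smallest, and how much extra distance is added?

+11 — insert T4 between L7 and A6.

Insertion cost between consecutive stops i–j is d(i,T4) + d(T4,j) − d(i,j):
  between HQ and L7: 21 + 27 − 25 = 23
  between L7 and A6: 27 + 15 − 31 = 11
  between A6 and S7: 15 + 29 − 22 = 22
  between S7 and HQ: 29 + 21 − 28 = 22
Cheapest insertion is between L7 and A6, adding 11.
New total = 106 + 11 = 117.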